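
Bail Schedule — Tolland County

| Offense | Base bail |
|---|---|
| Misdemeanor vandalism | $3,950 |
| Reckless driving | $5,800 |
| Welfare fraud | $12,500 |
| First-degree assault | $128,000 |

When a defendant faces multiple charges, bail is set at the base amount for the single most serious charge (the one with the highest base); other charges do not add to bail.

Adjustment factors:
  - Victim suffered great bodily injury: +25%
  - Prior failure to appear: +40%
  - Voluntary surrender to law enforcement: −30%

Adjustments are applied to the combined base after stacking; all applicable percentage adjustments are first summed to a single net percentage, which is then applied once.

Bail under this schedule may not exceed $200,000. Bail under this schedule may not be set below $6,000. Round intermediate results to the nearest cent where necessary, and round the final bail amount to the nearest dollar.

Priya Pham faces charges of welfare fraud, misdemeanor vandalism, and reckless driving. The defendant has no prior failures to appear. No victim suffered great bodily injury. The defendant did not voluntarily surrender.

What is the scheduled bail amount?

Base amounts from the schedule: welfare fraud $12,500; misdemeanor vandalism $3,950; reckless driving $5,800.
Stacking rule: use the highest base only. Highest is welfare fraud at $12,500. Combined base = $12,500.
No adjustment factors apply to this defendant.
$12,500 is within the $200,000 maximum.
$12,500 is at or above the $6,000 minimum.

$12,500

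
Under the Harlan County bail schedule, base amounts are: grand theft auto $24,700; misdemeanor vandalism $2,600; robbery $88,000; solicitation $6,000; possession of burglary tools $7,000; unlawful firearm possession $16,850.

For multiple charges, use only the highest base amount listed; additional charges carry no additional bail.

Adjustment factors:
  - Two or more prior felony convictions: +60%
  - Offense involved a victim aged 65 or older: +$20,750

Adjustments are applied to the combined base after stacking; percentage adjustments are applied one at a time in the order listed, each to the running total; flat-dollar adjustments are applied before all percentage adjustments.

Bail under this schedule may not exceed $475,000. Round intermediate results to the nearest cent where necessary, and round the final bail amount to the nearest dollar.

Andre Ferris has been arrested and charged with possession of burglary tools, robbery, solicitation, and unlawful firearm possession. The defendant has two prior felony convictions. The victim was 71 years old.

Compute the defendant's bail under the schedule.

Base amounts from the schedule: possession of burglary tools $7,000; robbery $88,000; solicitation $6,000; unlawful firearm possession $16,850.
Stacking rule: use the highest base only. Highest is robbery at $88,000. Combined base = $88,000.
Offense involved a victim aged 65 or older (+$20,750 flat): $88,000 + $20,750 = $108,750.
Two or more prior felony convictions (+60%): $108,750 × 1.6 = $174,000.
$174,000 is within the $475,000 maximum.

$174,000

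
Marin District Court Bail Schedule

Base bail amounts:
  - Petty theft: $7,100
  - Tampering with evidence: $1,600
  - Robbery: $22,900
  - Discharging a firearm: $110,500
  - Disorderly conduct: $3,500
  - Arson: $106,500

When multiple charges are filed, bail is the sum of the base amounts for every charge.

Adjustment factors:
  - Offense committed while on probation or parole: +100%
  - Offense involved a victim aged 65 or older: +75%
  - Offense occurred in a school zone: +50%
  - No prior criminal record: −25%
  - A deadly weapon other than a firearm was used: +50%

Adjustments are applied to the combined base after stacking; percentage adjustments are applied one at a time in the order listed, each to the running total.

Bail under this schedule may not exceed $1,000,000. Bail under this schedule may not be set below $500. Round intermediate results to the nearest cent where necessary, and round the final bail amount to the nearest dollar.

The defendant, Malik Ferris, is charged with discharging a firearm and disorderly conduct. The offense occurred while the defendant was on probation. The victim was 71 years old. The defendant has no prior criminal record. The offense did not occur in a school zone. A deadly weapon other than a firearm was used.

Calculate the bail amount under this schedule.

$448,875

Base amounts from the schedule: discharging a firearm $110,500; disorderly conduct $3,500.
Stacking rule: sum of all bases. $110,500 + $3,500 = $114,000.
Offense committed while on probation or parole (+100%): $114,000 × 2 = $228,000.
Offense involved a victim aged 65 or older (+75%): $228,000 × 1.75 = $399,000.
No prior criminal record (−25%): $399,000 × 0.75 = $299,250.
A deadly weapon other than a firearm was used (+50%): $299,250 × 1.5 = $448,875.
$448,875 is within the $1,000,000 maximum.
$448,875 is at or above the $500 minimum.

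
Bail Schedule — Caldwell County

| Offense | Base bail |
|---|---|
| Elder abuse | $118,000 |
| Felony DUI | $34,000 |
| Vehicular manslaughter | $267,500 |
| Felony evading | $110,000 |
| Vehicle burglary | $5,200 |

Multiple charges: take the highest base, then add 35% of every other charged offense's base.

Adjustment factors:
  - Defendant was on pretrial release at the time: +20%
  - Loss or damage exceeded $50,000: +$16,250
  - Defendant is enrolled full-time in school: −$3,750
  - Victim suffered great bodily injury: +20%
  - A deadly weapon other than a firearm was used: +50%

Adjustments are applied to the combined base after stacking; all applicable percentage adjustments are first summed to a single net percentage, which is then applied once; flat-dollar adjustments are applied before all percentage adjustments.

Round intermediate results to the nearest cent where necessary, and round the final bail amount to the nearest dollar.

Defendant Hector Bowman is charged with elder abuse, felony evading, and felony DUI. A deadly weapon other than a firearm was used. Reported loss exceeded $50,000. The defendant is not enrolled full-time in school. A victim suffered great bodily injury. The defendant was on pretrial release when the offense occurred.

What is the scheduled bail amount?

Base amounts from the schedule: elder abuse $118,000; felony evading $110,000; felony DUI $34,000.
Stacking rule: highest base plus 35% of each additional charge. Highest is elder abuse at $118,000. Additional: $110,000 × 35% = $38,500; $34,000 × 35% = $11,900. Combined base = $118,000 + $50,400 = $168,400.
Loss or damage exceeded $50,000 (+$16,250 flat): $168,400 + $16,250 = $184,650.
Net percentage adjustment: +20% +20% +50% = +90%. $184,650 × 1.9 = $350,835.

$350,835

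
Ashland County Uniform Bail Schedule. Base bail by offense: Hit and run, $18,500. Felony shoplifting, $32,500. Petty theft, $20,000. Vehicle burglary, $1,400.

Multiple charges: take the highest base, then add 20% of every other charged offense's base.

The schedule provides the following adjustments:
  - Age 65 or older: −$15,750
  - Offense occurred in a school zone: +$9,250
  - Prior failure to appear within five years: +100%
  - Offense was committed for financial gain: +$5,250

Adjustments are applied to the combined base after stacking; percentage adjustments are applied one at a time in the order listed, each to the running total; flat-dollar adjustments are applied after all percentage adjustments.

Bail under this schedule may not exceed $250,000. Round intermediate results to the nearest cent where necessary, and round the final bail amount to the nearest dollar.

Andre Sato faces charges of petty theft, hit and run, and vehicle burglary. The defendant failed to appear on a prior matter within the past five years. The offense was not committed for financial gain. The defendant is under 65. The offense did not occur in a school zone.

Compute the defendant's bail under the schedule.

$47,960

Base amounts from the schedule: petty theft $20,000; hit and run $18,500; vehicle burglary $1,400.
Stacking rule: highest base plus 20% of each additional charge. Highest is petty theft at $20,000. Additional: $18,500 × 20% = $3,700; $1,400 × 20% = $280. Combined base = $20,000 + $3,980 = $23,980.
Prior failure to appear within five years (+100%): $23,980 × 2 = $47,960.
$47,960 is within the $250,000 maximum.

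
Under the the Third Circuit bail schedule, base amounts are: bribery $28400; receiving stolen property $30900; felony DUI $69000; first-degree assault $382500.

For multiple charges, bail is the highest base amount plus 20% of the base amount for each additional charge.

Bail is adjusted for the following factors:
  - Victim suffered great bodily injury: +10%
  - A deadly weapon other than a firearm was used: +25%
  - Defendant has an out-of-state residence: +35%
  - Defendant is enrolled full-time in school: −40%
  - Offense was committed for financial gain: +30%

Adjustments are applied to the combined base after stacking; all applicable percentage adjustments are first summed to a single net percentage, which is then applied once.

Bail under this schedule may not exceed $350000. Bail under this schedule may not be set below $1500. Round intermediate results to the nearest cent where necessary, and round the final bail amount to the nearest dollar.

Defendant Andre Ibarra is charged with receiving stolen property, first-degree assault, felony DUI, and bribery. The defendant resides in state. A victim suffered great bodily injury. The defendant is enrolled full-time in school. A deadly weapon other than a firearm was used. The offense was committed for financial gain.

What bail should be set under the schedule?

$350000

Base amounts from the schedule: receiving stolen property $30900; first-degree assault $382500; felony DUI $69000; bribery $28400.
Stacking rule: highest base plus 20% of each additional charge. Highest is first-degree assault at $382500. Additional: $30900 × 20% = $6180; $69000 × 20% = $13800; $28400 × 20% = $5680. Combined base = $382500 + $25660 = $408160.
Net percentage adjustment: +10% +25% −40% +30% = +25%. $408160 × 1.25 = $510200.
Result $510200 exceeds the maximum of $350000; bail is capped at $350000.
$350000 is at or above the $1500 minimum.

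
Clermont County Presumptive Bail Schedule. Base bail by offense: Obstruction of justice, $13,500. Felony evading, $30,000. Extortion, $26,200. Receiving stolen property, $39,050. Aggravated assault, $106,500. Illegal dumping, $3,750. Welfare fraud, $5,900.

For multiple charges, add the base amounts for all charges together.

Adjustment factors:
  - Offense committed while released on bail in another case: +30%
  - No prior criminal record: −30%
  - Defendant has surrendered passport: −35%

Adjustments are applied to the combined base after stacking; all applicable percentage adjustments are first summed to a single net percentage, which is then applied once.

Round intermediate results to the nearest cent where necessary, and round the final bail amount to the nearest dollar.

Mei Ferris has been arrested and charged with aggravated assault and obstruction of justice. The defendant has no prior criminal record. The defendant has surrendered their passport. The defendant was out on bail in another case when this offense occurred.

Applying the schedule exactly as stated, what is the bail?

$78,000

Base amounts from the schedule: aggravated assault $106,500; obstruction of justice $13,500.
Stacking rule: sum of all bases. $106,500 + $13,500 = $120,000.
Net percentage adjustment: +30% −30% −35% = −35%. $120,000 × 0.65 = $78,000.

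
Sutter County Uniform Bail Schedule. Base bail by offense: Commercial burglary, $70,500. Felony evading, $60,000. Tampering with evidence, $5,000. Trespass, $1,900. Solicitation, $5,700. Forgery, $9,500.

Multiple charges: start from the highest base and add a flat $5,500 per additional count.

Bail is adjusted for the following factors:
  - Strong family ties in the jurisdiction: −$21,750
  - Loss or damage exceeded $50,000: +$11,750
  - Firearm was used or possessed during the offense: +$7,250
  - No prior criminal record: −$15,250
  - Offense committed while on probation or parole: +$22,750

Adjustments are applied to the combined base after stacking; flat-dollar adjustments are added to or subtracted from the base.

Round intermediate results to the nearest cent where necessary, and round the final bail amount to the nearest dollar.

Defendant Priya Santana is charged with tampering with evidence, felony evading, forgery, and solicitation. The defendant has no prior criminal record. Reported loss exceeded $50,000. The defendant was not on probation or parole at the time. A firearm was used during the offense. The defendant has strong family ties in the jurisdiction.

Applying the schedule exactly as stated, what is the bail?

$58,500

Base amounts from the schedule: tampering with evidence $5,000; felony evading $60,000; forgery $9,500; solicitation $5,700.
Stacking rule: highest base plus $5,500 per additional charge. Highest is felony evading at $60,000; 3 additional charges → +$16,500. Combined base = $76,500.
Strong family ties in the jurisdiction (−$21,750 flat): $76,500 − $21,750 = $54,750.
Loss or damage exceeded $50,000 (+$11,750 flat): $54,750 + $11,750 = $66,500.
Firearm was used or possessed during the offense (+$7,250 flat): $66,500 + $7,250 = $73,750.
No prior criminal record (−$15,250 flat): $73,750 − $15,250 = $58,500.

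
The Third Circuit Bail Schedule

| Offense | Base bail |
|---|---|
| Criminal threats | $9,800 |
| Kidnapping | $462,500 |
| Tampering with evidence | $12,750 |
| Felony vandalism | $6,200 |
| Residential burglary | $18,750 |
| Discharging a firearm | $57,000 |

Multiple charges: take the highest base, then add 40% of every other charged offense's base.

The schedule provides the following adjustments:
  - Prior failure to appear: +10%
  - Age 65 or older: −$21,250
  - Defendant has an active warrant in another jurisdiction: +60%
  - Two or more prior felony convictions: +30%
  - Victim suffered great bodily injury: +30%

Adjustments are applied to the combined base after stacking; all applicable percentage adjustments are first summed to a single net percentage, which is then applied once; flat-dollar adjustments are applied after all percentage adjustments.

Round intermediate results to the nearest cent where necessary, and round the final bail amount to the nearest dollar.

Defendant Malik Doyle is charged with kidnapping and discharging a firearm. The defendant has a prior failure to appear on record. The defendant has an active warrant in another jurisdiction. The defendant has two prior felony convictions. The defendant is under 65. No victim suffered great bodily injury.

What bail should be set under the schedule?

Base amounts from the schedule: kidnapping $462,500; discharging a firearm $57,000.
Stacking rule: highest base plus 40% of each additional charge. Highest is kidnapping at $462,500. Additional: $57,000 × 40% = $22,800. Combined base = $462,500 + $22,800 = $485,300.
Net percentage adjustment: +10% +60% +30% = +100%. $485,300 × 2 = $970,600.

$970,600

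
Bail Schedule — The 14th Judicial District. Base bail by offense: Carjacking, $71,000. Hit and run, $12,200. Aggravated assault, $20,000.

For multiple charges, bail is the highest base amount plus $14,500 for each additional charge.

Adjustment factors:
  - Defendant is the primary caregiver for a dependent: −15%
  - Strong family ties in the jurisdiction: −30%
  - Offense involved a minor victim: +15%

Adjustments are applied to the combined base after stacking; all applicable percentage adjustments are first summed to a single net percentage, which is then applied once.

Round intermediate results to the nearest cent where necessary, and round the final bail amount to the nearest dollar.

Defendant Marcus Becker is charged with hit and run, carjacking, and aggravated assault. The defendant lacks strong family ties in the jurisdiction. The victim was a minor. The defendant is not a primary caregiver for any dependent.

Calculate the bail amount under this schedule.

Base amounts from the schedule: hit and run $12,200; carjacking $71,000; aggravated assault $20,000.
Stacking rule: highest base plus $14,500 per additional charge. Highest is carjacking at $71,000; 2 additional charges → +$29,000. Combined base = $100,000.
Offense involved a minor victim (+15%): $100,000 × 1.15 = $115,000.

$115,000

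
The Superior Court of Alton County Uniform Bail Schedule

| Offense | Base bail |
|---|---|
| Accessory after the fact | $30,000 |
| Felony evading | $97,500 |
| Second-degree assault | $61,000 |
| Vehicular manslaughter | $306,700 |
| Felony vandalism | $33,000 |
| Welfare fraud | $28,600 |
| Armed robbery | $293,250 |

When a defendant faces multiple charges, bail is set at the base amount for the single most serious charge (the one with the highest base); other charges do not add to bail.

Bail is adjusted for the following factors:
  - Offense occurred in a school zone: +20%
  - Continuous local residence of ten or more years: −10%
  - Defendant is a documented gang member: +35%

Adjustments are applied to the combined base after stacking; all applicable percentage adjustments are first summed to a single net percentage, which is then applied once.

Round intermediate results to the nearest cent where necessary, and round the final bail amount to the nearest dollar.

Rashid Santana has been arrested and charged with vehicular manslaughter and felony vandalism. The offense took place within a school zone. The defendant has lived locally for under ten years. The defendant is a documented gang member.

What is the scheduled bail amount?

Base amounts from the schedule: vehicular manslaughter $306,700; felony vandalism $33,000.
Stacking rule: use the highest base only. Highest is vehicular manslaughter at $306,700. Combined base = $306,700.
Net percentage adjustment: +20% +35% = +55%. $306,700 × 1.55 = $475,385.

$475,385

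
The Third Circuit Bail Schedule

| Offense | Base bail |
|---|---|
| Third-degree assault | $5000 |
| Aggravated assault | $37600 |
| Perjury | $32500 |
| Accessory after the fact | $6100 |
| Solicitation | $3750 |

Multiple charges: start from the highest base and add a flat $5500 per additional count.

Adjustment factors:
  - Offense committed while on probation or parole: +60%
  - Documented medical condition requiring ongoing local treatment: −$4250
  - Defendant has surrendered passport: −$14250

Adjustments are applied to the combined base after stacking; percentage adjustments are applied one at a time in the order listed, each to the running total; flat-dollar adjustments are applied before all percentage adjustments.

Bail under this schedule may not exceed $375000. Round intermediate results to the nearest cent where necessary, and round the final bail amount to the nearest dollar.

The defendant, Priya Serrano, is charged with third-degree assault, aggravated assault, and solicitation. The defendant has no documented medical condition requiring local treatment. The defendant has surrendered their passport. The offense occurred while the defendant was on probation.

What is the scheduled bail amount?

$54960

Base amounts from the schedule: third-degree assault $5000; aggravated assault $37600; solicitation $3750.
Stacking rule: highest base plus $5500 per additional charge. Highest is aggravated assault at $37600; 2 additional charges → +$11000. Combined base = $48600.
Defendant has surrendered passport (−$14250 flat): $48600 − $14250 = $34350.
Offense committed while on probation or parole (+60%): $34350 × 1.6 = $54960.
$54960 is within the $375000 maximum.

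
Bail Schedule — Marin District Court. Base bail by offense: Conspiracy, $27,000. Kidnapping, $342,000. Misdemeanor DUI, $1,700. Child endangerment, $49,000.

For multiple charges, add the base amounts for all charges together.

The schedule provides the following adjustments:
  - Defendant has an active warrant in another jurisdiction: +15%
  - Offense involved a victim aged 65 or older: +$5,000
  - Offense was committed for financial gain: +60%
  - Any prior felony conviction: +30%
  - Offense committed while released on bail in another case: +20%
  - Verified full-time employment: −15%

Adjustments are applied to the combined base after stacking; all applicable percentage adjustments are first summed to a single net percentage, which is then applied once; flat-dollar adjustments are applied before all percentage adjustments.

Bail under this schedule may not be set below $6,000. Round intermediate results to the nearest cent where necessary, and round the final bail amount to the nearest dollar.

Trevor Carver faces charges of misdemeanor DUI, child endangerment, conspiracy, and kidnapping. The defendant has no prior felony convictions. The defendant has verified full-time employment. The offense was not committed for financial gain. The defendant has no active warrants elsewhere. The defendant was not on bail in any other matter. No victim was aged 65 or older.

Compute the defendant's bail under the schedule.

$356,745

Base amounts from the schedule: misdemeanor DUI $1,700; child endangerment $49,000; conspiracy $27,000; kidnapping $342,000.
Stacking rule: sum of all bases. $1,700 + $49,000 + $27,000 + $342,000 = $419,700.
Verified full-time employment (−15%): $419,700 × 0.85 = $356,745.
$356,745 is at or above the $6,000 minimum.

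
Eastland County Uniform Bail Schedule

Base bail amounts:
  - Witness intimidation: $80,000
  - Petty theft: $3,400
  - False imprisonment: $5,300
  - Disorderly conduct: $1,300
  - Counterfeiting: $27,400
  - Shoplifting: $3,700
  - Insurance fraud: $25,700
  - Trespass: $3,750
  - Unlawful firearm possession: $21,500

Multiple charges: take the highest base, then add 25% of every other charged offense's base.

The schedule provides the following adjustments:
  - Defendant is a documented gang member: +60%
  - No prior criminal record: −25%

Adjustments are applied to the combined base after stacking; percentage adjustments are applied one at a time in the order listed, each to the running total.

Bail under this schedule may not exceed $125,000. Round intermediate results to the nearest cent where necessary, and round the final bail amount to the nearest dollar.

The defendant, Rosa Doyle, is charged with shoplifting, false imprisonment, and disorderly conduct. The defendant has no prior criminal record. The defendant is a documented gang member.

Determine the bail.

$7,860

Base amounts from the schedule: shoplifting $3,700; false imprisonment $5,300; disorderly conduct $1,300.
Stacking rule: highest base plus 25% of each additional charge. Highest is false imprisonment at $5,300. Additional: $3,700 × 25% = $925; $1,300 × 25% = $325. Combined base = $5,300 + $1,250 = $6,550.
Defendant is a documented gang member (+60%): $6,550 × 1.6 = $10,480.
No prior criminal record (−25%): $10,480 × 0.75 = $7,860.
$7,860 is within the $125,000 maximum.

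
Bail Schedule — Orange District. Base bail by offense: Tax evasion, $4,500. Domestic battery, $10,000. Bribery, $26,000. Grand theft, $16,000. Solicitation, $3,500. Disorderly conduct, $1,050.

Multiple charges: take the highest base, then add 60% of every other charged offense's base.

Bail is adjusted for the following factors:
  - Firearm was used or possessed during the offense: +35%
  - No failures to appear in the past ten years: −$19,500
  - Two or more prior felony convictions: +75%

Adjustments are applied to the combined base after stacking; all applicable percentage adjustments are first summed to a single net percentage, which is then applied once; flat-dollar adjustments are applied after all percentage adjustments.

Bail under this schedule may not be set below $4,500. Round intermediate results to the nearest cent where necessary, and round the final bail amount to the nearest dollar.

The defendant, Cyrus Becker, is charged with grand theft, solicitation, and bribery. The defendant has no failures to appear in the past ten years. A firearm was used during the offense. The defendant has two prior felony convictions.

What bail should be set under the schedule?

$59,670

Base amounts from the schedule: grand theft $16,000; solicitation $3,500; bribery $26,000.
Stacking rule: highest base plus 60% of each additional charge. Highest is bribery at $26,000. Additional: $16,000 × 60% = $9,600; $3,500 × 60% = $2,100. Combined base = $26,000 + $11,700 = $37,700.
Net percentage adjustment: +35% +75% = +110%. $37,700 × 2.1 = $79,170.
No failures to appear in the past ten years (−$19,500 flat): $79,170 − $19,500 = $59,670.
$59,670 is at or above the $4,500 minimum.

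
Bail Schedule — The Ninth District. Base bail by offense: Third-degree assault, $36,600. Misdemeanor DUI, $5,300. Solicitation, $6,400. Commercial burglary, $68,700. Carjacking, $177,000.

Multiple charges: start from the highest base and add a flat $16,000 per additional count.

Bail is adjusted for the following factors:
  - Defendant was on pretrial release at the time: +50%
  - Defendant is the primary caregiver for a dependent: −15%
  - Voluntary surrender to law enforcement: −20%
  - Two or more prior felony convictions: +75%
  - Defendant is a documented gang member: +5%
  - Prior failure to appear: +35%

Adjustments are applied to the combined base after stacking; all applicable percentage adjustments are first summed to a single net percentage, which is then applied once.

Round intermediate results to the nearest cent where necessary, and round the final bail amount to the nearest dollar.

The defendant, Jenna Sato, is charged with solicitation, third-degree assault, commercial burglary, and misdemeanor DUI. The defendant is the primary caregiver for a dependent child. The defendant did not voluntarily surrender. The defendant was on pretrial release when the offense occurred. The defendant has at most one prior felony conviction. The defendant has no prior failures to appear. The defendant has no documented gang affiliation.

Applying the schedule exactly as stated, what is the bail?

Base amounts from the schedule: solicitation $6,400; third-degree assault $36,600; commercial burglary $68,700; misdemeanor DUI $5,300.
Stacking rule: highest base plus $16,000 per additional charge. Highest is commercial burglary at $68,700; 3 additional charges → +$48,000. Combined base = $116,700.
Net percentage adjustment: +50% −15% = +35%. $116,700 × 1.35 = $157,545.

$157,545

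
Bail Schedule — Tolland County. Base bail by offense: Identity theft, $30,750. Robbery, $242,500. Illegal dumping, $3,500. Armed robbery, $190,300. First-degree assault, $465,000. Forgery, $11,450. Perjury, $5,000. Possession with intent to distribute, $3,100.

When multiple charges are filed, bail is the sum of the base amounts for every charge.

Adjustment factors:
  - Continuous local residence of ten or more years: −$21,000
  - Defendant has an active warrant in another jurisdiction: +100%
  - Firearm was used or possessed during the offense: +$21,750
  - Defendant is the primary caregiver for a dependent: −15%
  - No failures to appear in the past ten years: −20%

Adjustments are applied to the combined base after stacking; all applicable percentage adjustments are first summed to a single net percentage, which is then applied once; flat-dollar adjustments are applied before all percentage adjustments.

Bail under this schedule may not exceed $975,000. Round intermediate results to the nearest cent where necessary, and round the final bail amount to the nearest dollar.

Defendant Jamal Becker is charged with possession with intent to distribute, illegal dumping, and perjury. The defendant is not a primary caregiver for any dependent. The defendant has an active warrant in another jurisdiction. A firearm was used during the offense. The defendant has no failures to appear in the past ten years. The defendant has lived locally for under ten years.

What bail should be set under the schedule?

Base amounts from the schedule: possession with intent to distribute $3,100; illegal dumping $3,500; perjury $5,000.
Stacking rule: sum of all bases. $3,100 + $3,500 + $5,000 = $11,600.
Firearm was used or possessed during the offense (+$21,750 flat): $11,600 + $21,750 = $33,350.
Net percentage adjustment: +100% −20% = +80%. $33,350 × 1.8 = $60,030.
$60,030 is within the $975,000 maximum.

$60,030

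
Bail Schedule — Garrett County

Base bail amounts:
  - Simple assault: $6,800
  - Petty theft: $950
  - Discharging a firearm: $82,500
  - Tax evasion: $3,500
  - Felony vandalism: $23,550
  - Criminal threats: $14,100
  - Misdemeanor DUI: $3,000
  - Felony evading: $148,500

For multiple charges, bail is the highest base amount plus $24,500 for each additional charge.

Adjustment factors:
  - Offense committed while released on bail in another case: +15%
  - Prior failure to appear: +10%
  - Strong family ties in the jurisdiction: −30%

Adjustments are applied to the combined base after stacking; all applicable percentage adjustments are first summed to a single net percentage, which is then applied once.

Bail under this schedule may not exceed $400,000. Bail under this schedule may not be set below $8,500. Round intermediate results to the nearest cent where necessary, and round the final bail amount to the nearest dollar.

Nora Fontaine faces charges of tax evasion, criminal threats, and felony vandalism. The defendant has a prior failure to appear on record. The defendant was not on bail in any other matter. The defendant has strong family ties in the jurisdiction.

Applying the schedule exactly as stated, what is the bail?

Base amounts from the schedule: tax evasion $3,500; criminal threats $14,100; felony vandalism $23,550.
Stacking rule: highest base plus $24,500 per additional charge. Highest is felony vandalism at $23,550; 2 additional charges → +$49,000. Combined base = $72,550.
Net percentage adjustment: +10% −30% = −20%. $72,550 × 0.8 = $58,040.
$58,040 is within the $400,000 maximum.
$58,040 is at or above the $8,500 minimum.

$58,040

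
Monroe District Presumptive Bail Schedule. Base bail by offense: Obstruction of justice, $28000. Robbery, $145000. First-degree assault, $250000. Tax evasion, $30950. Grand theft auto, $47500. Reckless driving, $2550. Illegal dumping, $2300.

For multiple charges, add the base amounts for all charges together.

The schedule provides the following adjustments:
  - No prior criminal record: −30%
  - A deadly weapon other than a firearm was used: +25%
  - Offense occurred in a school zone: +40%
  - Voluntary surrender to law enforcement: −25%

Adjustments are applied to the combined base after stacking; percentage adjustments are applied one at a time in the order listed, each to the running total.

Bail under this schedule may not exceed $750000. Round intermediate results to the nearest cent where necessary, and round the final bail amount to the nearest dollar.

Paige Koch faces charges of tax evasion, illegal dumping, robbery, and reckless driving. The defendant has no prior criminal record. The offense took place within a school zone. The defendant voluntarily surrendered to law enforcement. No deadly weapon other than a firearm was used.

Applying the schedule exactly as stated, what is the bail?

Base amounts from the schedule: tax evasion $30950; illegal dumping $2300; robbery $145000; reckless driving $2550.
Stacking rule: sum of all bases. $30950 + $2300 + $145000 + $2550 = $180800.
No prior criminal record (−30%): $180800 × 0.7 = $126560.
Offense occurred in a school zone (+40%): $126560 × 1.4 = $177184.
Voluntary surrender to law enforcement (−25%): $177184 × 0.75 = $132888.
$132888 is within the $750000 maximum.

$132888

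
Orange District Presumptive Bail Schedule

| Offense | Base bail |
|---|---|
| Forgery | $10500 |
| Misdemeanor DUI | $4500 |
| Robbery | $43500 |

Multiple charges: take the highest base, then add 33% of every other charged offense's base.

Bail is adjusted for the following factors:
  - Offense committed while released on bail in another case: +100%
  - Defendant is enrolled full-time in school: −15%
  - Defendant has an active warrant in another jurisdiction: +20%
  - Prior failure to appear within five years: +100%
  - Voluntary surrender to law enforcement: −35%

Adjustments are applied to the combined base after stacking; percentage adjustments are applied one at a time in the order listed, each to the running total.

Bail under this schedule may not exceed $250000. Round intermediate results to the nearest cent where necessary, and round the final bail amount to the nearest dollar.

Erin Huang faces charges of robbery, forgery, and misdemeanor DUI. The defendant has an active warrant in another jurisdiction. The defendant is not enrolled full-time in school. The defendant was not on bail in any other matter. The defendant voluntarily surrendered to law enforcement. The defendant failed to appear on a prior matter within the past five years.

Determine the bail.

Base amounts from the schedule: robbery $43500; forgery $10500; misdemeanor DUI $4500.
Stacking rule: highest base plus 33% of each additional charge. Highest is robbery at $43500. Additional: $10500 × 33% = $3465; $4500 × 33% = $1485. Combined base = $43500 + $4950 = $48450.
Defendant has an active warrant in another jurisdiction (+20%): $48450 × 1.2 = $58140.
Prior failure to appear within five years (+100%): $58140 × 2 = $116280.
Voluntary surrender to law enforcement (−35%): $116280 × 0.65 = $75582.
$75582 is within the $250000 maximum.

$75582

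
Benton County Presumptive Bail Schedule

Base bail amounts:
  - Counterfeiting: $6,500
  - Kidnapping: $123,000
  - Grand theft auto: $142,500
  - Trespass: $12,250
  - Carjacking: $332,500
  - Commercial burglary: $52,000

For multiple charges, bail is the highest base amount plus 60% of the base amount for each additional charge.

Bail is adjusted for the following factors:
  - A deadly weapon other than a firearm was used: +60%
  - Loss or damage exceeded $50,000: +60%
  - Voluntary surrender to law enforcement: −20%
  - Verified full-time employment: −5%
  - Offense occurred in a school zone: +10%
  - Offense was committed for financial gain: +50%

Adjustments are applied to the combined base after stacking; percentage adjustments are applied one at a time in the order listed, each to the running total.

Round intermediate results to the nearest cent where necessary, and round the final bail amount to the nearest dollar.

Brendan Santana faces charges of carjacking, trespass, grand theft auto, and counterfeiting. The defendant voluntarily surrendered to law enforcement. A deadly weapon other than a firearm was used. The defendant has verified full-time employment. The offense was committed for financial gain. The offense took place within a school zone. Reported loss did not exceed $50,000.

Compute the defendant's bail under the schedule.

$861,247

Base amounts from the schedule: carjacking $332,500; trespass $12,250; grand theft auto $142,500; counterfeiting $6,500.
Stacking rule: highest base plus 60% of each additional charge. Highest is carjacking at $332,500. Additional: $12,250 × 60% = $7,350; $142,500 × 60% = $85,500; $6,500 × 60% = $3,900. Combined base = $332,500 + $96,750 = $429,250.
A deadly weapon other than a firearm was used (+60%): $429,250 × 1.6 = $686,800.
Voluntary surrender to law enforcement (−20%): $686,800 × 0.8 = $549,440.
Verified full-time employment (−5%): $549,440 × 0.95 = $521,968.
Offense occurred in a school zone (+10%): $521,968 × 1.1 = $574,164.80.
Offense was committed for financial gain (+50%): $574,164.80 × 1.5 = $861,247.20.
Rounded to the nearest dollar: $861,247.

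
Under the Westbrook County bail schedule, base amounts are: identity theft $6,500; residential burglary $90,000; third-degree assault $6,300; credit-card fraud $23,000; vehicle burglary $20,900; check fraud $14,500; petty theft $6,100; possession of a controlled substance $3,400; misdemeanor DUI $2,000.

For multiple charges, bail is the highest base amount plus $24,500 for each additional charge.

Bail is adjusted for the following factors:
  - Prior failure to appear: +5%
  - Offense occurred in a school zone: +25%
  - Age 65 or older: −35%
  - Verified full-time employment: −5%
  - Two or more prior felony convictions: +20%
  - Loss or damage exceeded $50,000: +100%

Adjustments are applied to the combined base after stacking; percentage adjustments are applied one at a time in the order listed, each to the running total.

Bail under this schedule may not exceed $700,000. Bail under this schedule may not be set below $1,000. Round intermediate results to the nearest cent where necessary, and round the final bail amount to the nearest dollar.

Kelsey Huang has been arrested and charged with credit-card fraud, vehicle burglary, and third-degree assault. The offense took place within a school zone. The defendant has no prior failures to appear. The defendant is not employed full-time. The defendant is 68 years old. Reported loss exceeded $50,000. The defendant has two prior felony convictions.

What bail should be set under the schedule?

Base amounts from the schedule: credit-card fraud $23,000; vehicle burglary $20,900; third-degree assault $6,300.
Stacking rule: highest base plus $24,500 per additional charge. Highest is credit-card fraud at $23,000; 2 additional charges → +$49,000. Combined base = $72,000.
Offense occurred in a school zone (+25%): $72,000 × 1.25 = $90,000.
Age 65 or older (−35%): $90,000 × 0.65 = $58,500.
Two or more prior felony convictions (+20%): $58,500 × 1.2 = $70,200.
Loss or damage exceeded $50,000 (+100%): $70,200 × 2 = $140,400.
$140,400 is within the $700,000 maximum.
$140,400 is at or above the $1,000 minimum.

$140,400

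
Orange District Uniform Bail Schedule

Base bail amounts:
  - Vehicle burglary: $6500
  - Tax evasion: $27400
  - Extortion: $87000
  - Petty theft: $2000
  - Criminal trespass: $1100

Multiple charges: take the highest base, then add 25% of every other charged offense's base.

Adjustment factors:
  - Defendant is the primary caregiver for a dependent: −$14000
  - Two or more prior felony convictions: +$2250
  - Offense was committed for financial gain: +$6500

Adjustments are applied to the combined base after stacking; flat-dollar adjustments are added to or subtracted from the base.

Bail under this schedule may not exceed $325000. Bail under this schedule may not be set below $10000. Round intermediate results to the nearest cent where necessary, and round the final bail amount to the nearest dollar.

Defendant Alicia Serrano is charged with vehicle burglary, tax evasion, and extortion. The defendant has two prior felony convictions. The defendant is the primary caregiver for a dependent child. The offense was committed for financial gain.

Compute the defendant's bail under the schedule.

$90225

Base amounts from the schedule: vehicle burglary $6500; tax evasion $27400; extortion $87000.
Stacking rule: highest base plus 25% of each additional charge. Highest is extortion at $87000. Additional: $6500 × 25% = $1625; $27400 × 25% = $6850. Combined base = $87000 + $8475 = $95475.
Defendant is the primary caregiver for a dependent (−$14000 flat): $95475 − $14000 = $81475.
Two or more prior felony convictions (+$2250 flat): $81475 + $2250 = $83725.
Offense was committed for financial gain (+$6500 flat): $83725 + $6500 = $90225.
$90225 is within the $325000 maximum.
$90225 is at or above the $10000 minimum.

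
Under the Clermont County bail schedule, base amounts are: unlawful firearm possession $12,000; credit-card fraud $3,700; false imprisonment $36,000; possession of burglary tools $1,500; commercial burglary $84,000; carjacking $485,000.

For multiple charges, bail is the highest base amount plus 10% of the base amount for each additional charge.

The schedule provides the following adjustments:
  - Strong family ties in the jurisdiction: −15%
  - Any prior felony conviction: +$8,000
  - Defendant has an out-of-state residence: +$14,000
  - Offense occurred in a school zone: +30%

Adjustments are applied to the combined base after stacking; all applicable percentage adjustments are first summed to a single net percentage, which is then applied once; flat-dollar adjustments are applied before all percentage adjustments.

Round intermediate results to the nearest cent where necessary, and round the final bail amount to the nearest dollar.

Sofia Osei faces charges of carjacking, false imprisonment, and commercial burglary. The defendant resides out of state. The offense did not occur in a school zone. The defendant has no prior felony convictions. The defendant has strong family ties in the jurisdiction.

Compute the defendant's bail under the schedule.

$434,350

Base amounts from the schedule: carjacking $485,000; false imprisonment $36,000; commercial burglary $84,000.
Stacking rule: highest base plus 10% of each additional charge. Highest is carjacking at $485,000. Additional: $36,000 × 10% = $3,600; $84,000 × 10% = $8,400. Combined base = $485,000 + $12,000 = $497,000.
Defendant has an out-of-state residence (+$14,000 flat): $497,000 + $14,000 = $511,000.
Strong family ties in the jurisdiction (−15%): $511,000 × 0.85 = $434,350.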